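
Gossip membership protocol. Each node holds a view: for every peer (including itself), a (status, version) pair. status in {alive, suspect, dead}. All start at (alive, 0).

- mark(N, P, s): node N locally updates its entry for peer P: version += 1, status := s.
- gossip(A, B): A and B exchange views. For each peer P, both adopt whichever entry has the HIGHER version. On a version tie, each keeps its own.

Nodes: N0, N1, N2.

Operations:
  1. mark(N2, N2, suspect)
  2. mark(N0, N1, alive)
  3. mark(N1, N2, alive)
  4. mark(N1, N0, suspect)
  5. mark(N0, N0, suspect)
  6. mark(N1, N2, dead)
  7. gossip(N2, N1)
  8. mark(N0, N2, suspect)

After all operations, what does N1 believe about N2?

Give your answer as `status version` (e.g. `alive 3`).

Op 1: N2 marks N2=suspect -> (suspect,v1)
Op 2: N0 marks N1=alive -> (alive,v1)
Op 3: N1 marks N2=alive -> (alive,v1)
Op 4: N1 marks N0=suspect -> (suspect,v1)
Op 5: N0 marks N0=suspect -> (suspect,v1)
Op 6: N1 marks N2=dead -> (dead,v2)
Op 7: gossip N2<->N1 -> N2.N0=(suspect,v1) N2.N1=(alive,v0) N2.N2=(dead,v2) | N1.N0=(suspect,v1) N1.N1=(alive,v0) N1.N2=(dead,v2)
Op 8: N0 marks N2=suspect -> (suspect,v1)

Answer: dead 2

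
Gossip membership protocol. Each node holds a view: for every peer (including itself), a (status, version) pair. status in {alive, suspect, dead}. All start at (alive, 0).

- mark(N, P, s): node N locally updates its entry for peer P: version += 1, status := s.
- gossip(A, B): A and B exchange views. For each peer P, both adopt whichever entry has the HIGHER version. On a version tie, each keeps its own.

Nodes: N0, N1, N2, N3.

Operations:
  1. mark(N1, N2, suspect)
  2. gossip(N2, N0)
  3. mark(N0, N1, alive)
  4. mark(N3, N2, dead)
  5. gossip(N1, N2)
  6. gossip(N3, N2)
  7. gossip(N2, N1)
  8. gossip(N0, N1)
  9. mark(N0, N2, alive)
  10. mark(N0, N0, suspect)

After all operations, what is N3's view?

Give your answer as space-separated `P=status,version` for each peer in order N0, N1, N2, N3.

Op 1: N1 marks N2=suspect -> (suspect,v1)
Op 2: gossip N2<->N0 -> N2.N0=(alive,v0) N2.N1=(alive,v0) N2.N2=(alive,v0) N2.N3=(alive,v0) | N0.N0=(alive,v0) N0.N1=(alive,v0) N0.N2=(alive,v0) N0.N3=(alive,v0)
Op 3: N0 marks N1=alive -> (alive,v1)
Op 4: N3 marks N2=dead -> (dead,v1)
Op 5: gossip N1<->N2 -> N1.N0=(alive,v0) N1.N1=(alive,v0) N1.N2=(suspect,v1) N1.N3=(alive,v0) | N2.N0=(alive,v0) N2.N1=(alive,v0) N2.N2=(suspect,v1) N2.N3=(alive,v0)
Op 6: gossip N3<->N2 -> N3.N0=(alive,v0) N3.N1=(alive,v0) N3.N2=(dead,v1) N3.N3=(alive,v0) | N2.N0=(alive,v0) N2.N1=(alive,v0) N2.N2=(suspect,v1) N2.N3=(alive,v0)
Op 7: gossip N2<->N1 -> N2.N0=(alive,v0) N2.N1=(alive,v0) N2.N2=(suspect,v1) N2.N3=(alive,v0) | N1.N0=(alive,v0) N1.N1=(alive,v0) N1.N2=(suspect,v1) N1.N3=(alive,v0)
Op 8: gossip N0<->N1 -> N0.N0=(alive,v0) N0.N1=(alive,v1) N0.N2=(suspect,v1) N0.N3=(alive,v0) | N1.N0=(alive,v0) N1.N1=(alive,v1) N1.N2=(suspect,v1) N1.N3=(alive,v0)
Op 9: N0 marks N2=alive -> (alive,v2)
Op 10: N0 marks N0=suspect -> (suspect,v1)

Answer: N0=alive,0 N1=alive,0 N2=dead,1 N3=alive,0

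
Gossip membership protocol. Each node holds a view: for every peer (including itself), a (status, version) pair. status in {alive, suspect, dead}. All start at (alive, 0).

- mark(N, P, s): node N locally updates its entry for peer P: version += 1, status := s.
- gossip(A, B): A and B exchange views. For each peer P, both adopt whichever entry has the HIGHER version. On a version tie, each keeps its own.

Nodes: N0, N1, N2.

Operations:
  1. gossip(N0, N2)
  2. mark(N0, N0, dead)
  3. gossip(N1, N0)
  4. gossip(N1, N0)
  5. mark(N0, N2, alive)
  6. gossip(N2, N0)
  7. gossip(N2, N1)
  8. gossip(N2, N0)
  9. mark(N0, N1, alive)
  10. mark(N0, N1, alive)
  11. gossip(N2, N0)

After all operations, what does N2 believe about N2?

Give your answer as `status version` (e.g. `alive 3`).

Answer: alive 1

Derivation:
Op 1: gossip N0<->N2 -> N0.N0=(alive,v0) N0.N1=(alive,v0) N0.N2=(alive,v0) | N2.N0=(alive,v0) N2.N1=(alive,v0) N2.N2=(alive,v0)
Op 2: N0 marks N0=dead -> (dead,v1)
Op 3: gossip N1<->N0 -> N1.N0=(dead,v1) N1.N1=(alive,v0) N1.N2=(alive,v0) | N0.N0=(dead,v1) N0.N1=(alive,v0) N0.N2=(alive,v0)
Op 4: gossip N1<->N0 -> N1.N0=(dead,v1) N1.N1=(alive,v0) N1.N2=(alive,v0) | N0.N0=(dead,v1) N0.N1=(alive,v0) N0.N2=(alive,v0)
Op 5: N0 marks N2=alive -> (alive,v1)
Op 6: gossip N2<->N0 -> N2.N0=(dead,v1) N2.N1=(alive,v0) N2.N2=(alive,v1) | N0.N0=(dead,v1) N0.N1=(alive,v0) N0.N2=(alive,v1)
Op 7: gossip N2<->N1 -> N2.N0=(dead,v1) N2.N1=(alive,v0) N2.N2=(alive,v1) | N1.N0=(dead,v1) N1.N1=(alive,v0) N1.N2=(alive,v1)
Op 8: gossip N2<->N0 -> N2.N0=(dead,v1) N2.N1=(alive,v0) N2.N2=(alive,v1) | N0.N0=(dead,v1) N0.N1=(alive,v0) N0.N2=(alive,v1)
Op 9: N0 marks N1=alive -> (alive,v1)
Op 10: N0 marks N1=alive -> (alive,v2)
Op 11: gossip N2<->N0 -> N2.N0=(dead,v1) N2.N1=(alive,v2) N2.N2=(alive,v1) | N0.N0=(dead,v1) N0.N1=(alive,v2) N0.N2=(alive,v1)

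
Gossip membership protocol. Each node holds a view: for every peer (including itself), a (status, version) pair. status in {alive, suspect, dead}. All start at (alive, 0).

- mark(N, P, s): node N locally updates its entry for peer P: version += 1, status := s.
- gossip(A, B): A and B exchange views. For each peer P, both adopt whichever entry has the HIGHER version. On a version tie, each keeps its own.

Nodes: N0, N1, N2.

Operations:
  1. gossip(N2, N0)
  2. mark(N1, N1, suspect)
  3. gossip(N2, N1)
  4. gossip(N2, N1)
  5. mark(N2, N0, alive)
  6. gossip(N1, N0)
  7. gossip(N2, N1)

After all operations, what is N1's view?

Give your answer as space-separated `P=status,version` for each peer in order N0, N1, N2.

Op 1: gossip N2<->N0 -> N2.N0=(alive,v0) N2.N1=(alive,v0) N2.N2=(alive,v0) | N0.N0=(alive,v0) N0.N1=(alive,v0) N0.N2=(alive,v0)
Op 2: N1 marks N1=suspect -> (suspect,v1)
Op 3: gossip N2<->N1 -> N2.N0=(alive,v0) N2.N1=(suspect,v1) N2.N2=(alive,v0) | N1.N0=(alive,v0) N1.N1=(suspect,v1) N1.N2=(alive,v0)
Op 4: gossip N2<->N1 -> N2.N0=(alive,v0) N2.N1=(suspect,v1) N2.N2=(alive,v0) | N1.N0=(alive,v0) N1.N1=(suspect,v1) N1.N2=(alive,v0)
Op 5: N2 marks N0=alive -> (alive,v1)
Op 6: gossip N1<->N0 -> N1.N0=(alive,v0) N1.N1=(suspect,v1) N1.N2=(alive,v0) | N0.N0=(alive,v0) N0.N1=(suspect,v1) N0.N2=(alive,v0)
Op 7: gossip N2<->N1 -> N2.N0=(alive,v1) N2.N1=(suspect,v1) N2.N2=(alive,v0) | N1.N0=(alive,v1) N1.N1=(suspect,v1) N1.N2=(alive,v0)

Answer: N0=alive,1 N1=suspect,1 N2=alive,0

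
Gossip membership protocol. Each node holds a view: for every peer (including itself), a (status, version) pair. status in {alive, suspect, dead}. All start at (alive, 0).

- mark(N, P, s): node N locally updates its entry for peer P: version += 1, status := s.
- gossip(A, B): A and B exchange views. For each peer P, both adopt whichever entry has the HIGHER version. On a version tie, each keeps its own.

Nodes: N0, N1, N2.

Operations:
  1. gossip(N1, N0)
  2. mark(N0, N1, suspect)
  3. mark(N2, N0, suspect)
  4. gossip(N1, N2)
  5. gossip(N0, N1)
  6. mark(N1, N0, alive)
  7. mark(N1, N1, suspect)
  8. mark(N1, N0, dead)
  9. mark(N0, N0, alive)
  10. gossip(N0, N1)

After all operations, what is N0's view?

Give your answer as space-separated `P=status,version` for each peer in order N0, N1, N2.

Answer: N0=dead,3 N1=suspect,2 N2=alive,0

Derivation:
Op 1: gossip N1<->N0 -> N1.N0=(alive,v0) N1.N1=(alive,v0) N1.N2=(alive,v0) | N0.N0=(alive,v0) N0.N1=(alive,v0) N0.N2=(alive,v0)
Op 2: N0 marks N1=suspect -> (suspect,v1)
Op 3: N2 marks N0=suspect -> (suspect,v1)
Op 4: gossip N1<->N2 -> N1.N0=(suspect,v1) N1.N1=(alive,v0) N1.N2=(alive,v0) | N2.N0=(suspect,v1) N2.N1=(alive,v0) N2.N2=(alive,v0)
Op 5: gossip N0<->N1 -> N0.N0=(suspect,v1) N0.N1=(suspect,v1) N0.N2=(alive,v0) | N1.N0=(suspect,v1) N1.N1=(suspect,v1) N1.N2=(alive,v0)
Op 6: N1 marks N0=alive -> (alive,v2)
Op 7: N1 marks N1=suspect -> (suspect,v2)
Op 8: N1 marks N0=dead -> (dead,v3)
Op 9: N0 marks N0=alive -> (alive,v2)
Op 10: gossip N0<->N1 -> N0.N0=(dead,v3) N0.N1=(suspect,v2) N0.N2=(alive,v0) | N1.N0=(dead,v3) N1.N1=(suspect,v2) N1.N2=(alive,v0)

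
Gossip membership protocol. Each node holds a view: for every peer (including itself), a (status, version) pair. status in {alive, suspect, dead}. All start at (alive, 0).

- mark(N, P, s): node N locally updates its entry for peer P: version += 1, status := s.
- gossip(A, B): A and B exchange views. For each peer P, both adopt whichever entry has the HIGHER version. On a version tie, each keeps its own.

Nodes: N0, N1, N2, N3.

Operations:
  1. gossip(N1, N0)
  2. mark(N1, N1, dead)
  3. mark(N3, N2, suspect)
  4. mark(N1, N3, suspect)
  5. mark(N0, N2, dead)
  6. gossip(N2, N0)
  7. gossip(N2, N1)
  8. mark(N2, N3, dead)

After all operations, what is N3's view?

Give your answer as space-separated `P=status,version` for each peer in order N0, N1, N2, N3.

Answer: N0=alive,0 N1=alive,0 N2=suspect,1 N3=alive,0

Derivation:
Op 1: gossip N1<->N0 -> N1.N0=(alive,v0) N1.N1=(alive,v0) N1.N2=(alive,v0) N1.N3=(alive,v0) | N0.N0=(alive,v0) N0.N1=(alive,v0) N0.N2=(alive,v0) N0.N3=(alive,v0)
Op 2: N1 marks N1=dead -> (dead,v1)
Op 3: N3 marks N2=suspect -> (suspect,v1)
Op 4: N1 marks N3=suspect -> (suspect,v1)
Op 5: N0 marks N2=dead -> (dead,v1)
Op 6: gossip N2<->N0 -> N2.N0=(alive,v0) N2.N1=(alive,v0) N2.N2=(dead,v1) N2.N3=(alive,v0) | N0.N0=(alive,v0) N0.N1=(alive,v0) N0.N2=(dead,v1) N0.N3=(alive,v0)
Op 7: gossip N2<->N1 -> N2.N0=(alive,v0) N2.N1=(dead,v1) N2.N2=(dead,v1) N2.N3=(suspect,v1) | N1.N0=(alive,v0) N1.N1=(dead,v1) N1.N2=(dead,v1) N1.N3=(suspect,v1)
Op 8: N2 marks N3=dead -> (dead,v2)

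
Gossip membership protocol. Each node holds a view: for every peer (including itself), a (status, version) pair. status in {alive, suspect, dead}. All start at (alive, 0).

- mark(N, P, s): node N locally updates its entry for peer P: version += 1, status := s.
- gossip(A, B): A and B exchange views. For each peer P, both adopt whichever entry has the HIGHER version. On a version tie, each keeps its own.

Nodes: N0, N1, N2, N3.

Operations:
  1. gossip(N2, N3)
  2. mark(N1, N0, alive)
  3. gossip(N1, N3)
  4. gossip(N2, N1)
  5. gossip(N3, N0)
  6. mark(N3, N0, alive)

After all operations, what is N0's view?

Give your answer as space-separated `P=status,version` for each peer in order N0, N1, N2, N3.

Op 1: gossip N2<->N3 -> N2.N0=(alive,v0) N2.N1=(alive,v0) N2.N2=(alive,v0) N2.N3=(alive,v0) | N3.N0=(alive,v0) N3.N1=(alive,v0) N3.N2=(alive,v0) N3.N3=(alive,v0)
Op 2: N1 marks N0=alive -> (alive,v1)
Op 3: gossip N1<->N3 -> N1.N0=(alive,v1) N1.N1=(alive,v0) N1.N2=(alive,v0) N1.N3=(alive,v0) | N3.N0=(alive,v1) N3.N1=(alive,v0) N3.N2=(alive,v0) N3.N3=(alive,v0)
Op 4: gossip N2<->N1 -> N2.N0=(alive,v1) N2.N1=(alive,v0) N2.N2=(alive,v0) N2.N3=(alive,v0) | N1.N0=(alive,v1) N1.N1=(alive,v0) N1.N2=(alive,v0) N1.N3=(alive,v0)
Op 5: gossip N3<->N0 -> N3.N0=(alive,v1) N3.N1=(alive,v0) N3.N2=(alive,v0) N3.N3=(alive,v0) | N0.N0=(alive,v1) N0.N1=(alive,v0) N0.N2=(alive,v0) N0.N3=(alive,v0)
Op 6: N3 marks N0=alive -> (alive,v2)

Answer: N0=alive,1 N1=alive,0 N2=alive,0 N3=alive,0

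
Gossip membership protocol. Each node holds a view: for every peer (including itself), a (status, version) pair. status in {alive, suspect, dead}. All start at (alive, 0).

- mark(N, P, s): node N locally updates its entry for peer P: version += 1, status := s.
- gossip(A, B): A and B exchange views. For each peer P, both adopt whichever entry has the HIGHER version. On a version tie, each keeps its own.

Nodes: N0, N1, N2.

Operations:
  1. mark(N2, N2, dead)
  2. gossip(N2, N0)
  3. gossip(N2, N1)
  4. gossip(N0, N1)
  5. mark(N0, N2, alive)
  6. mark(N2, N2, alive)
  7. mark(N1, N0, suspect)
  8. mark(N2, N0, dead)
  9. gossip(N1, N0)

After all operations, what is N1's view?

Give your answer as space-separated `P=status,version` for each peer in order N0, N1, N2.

Op 1: N2 marks N2=dead -> (dead,v1)
Op 2: gossip N2<->N0 -> N2.N0=(alive,v0) N2.N1=(alive,v0) N2.N2=(dead,v1) | N0.N0=(alive,v0) N0.N1=(alive,v0) N0.N2=(dead,v1)
Op 3: gossip N2<->N1 -> N2.N0=(alive,v0) N2.N1=(alive,v0) N2.N2=(dead,v1) | N1.N0=(alive,v0) N1.N1=(alive,v0) N1.N2=(dead,v1)
Op 4: gossip N0<->N1 -> N0.N0=(alive,v0) N0.N1=(alive,v0) N0.N2=(dead,v1) | N1.N0=(alive,v0) N1.N1=(alive,v0) N1.N2=(dead,v1)
Op 5: N0 marks N2=alive -> (alive,v2)
Op 6: N2 marks N2=alive -> (alive,v2)
Op 7: N1 marks N0=suspect -> (suspect,v1)
Op 8: N2 marks N0=dead -> (dead,v1)
Op 9: gossip N1<->N0 -> N1.N0=(suspect,v1) N1.N1=(alive,v0) N1.N2=(alive,v2) | N0.N0=(suspect,v1) N0.N1=(alive,v0) N0.N2=(alive,v2)

Answer: N0=suspect,1 N1=alive,0 N2=alive,2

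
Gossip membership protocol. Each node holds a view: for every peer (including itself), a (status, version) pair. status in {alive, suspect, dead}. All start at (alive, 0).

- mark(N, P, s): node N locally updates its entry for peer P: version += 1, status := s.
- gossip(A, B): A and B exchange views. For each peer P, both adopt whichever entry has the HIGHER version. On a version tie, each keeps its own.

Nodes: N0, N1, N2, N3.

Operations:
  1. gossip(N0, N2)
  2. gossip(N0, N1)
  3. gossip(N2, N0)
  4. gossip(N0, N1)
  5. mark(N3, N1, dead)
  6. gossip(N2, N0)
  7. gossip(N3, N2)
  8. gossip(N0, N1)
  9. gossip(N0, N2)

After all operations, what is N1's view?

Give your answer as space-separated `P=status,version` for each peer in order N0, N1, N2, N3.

Answer: N0=alive,0 N1=alive,0 N2=alive,0 N3=alive,0

Derivation:
Op 1: gossip N0<->N2 -> N0.N0=(alive,v0) N0.N1=(alive,v0) N0.N2=(alive,v0) N0.N3=(alive,v0) | N2.N0=(alive,v0) N2.N1=(alive,v0) N2.N2=(alive,v0) N2.N3=(alive,v0)
Op 2: gossip N0<->N1 -> N0.N0=(alive,v0) N0.N1=(alive,v0) N0.N2=(alive,v0) N0.N3=(alive,v0) | N1.N0=(alive,v0) N1.N1=(alive,v0) N1.N2=(alive,v0) N1.N3=(alive,v0)
Op 3: gossip N2<->N0 -> N2.N0=(alive,v0) N2.N1=(alive,v0) N2.N2=(alive,v0) N2.N3=(alive,v0) | N0.N0=(alive,v0) N0.N1=(alive,v0) N0.N2=(alive,v0) N0.N3=(alive,v0)
Op 4: gossip N0<->N1 -> N0.N0=(alive,v0) N0.N1=(alive,v0) N0.N2=(alive,v0) N0.N3=(alive,v0) | N1.N0=(alive,v0) N1.N1=(alive,v0) N1.N2=(alive,v0) N1.N3=(alive,v0)
Op 5: N3 marks N1=dead -> (dead,v1)
Op 6: gossip N2<->N0 -> N2.N0=(alive,v0) N2.N1=(alive,v0) N2.N2=(alive,v0) N2.N3=(alive,v0) | N0.N0=(alive,v0) N0.N1=(alive,v0) N0.N2=(alive,v0) N0.N3=(alive,v0)
Op 7: gossip N3<->N2 -> N3.N0=(alive,v0) N3.N1=(dead,v1) N3.N2=(alive,v0) N3.N3=(alive,v0) | N2.N0=(alive,v0) N2.N1=(dead,v1) N2.N2=(alive,v0) N2.N3=(alive,v0)
Op 8: gossip N0<->N1 -> N0.N0=(alive,v0) N0.N1=(alive,v0) N0.N2=(alive,v0) N0.N3=(alive,v0) | N1.N0=(alive,v0) N1.N1=(alive,v0) N1.N2=(alive,v0) N1.N3=(alive,v0)
Op 9: gossip N0<->N2 -> N0.N0=(alive,v0) N0.N1=(dead,v1) N0.N2=(alive,v0) N0.N3=(alive,v0) | N2.N0=(alive,v0) N2.N1=(dead,v1) N2.N2=(alive,v0) N2.N3=(alive,v0)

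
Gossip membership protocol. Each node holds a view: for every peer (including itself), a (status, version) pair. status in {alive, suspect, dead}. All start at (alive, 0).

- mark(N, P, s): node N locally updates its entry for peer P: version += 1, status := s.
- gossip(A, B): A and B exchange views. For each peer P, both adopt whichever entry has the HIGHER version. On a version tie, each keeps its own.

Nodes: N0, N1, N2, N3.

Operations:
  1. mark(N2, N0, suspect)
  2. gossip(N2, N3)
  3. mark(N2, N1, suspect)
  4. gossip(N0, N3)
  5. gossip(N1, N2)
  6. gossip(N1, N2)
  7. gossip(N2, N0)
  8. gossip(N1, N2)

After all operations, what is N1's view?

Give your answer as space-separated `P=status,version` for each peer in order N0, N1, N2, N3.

Answer: N0=suspect,1 N1=suspect,1 N2=alive,0 N3=alive,0

Derivation:
Op 1: N2 marks N0=suspect -> (suspect,v1)
Op 2: gossip N2<->N3 -> N2.N0=(suspect,v1) N2.N1=(alive,v0) N2.N2=(alive,v0) N2.N3=(alive,v0) | N3.N0=(suspect,v1) N3.N1=(alive,v0) N3.N2=(alive,v0) N3.N3=(alive,v0)
Op 3: N2 marks N1=suspect -> (suspect,v1)
Op 4: gossip N0<->N3 -> N0.N0=(suspect,v1) N0.N1=(alive,v0) N0.N2=(alive,v0) N0.N3=(alive,v0) | N3.N0=(suspect,v1) N3.N1=(alive,v0) N3.N2=(alive,v0) N3.N3=(alive,v0)
Op 5: gossip N1<->N2 -> N1.N0=(suspect,v1) N1.N1=(suspect,v1) N1.N2=(alive,v0) N1.N3=(alive,v0) | N2.N0=(suspect,v1) N2.N1=(suspect,v1) N2.N2=(alive,v0) N2.N3=(alive,v0)
Op 6: gossip N1<->N2 -> N1.N0=(suspect,v1) N1.N1=(suspect,v1) N1.N2=(alive,v0) N1.N3=(alive,v0) | N2.N0=(suspect,v1) N2.N1=(suspect,v1) N2.N2=(alive,v0) N2.N3=(alive,v0)
Op 7: gossip N2<->N0 -> N2.N0=(suspect,v1) N2.N1=(suspect,v1) N2.N2=(alive,v0) N2.N3=(alive,v0) | N0.N0=(suspect,v1) N0.N1=(suspect,v1) N0.N2=(alive,v0) N0.N3=(alive,v0)
Op 8: gossip N1<->N2 -> N1.N0=(suspect,v1) N1.N1=(suspect,v1) N1.N2=(alive,v0) N1.N3=(alive,v0) | N2.N0=(suspect,v1) N2.N1=(suspect,v1) N2.N2=(alive,v0) N2.N3=(alive,v0)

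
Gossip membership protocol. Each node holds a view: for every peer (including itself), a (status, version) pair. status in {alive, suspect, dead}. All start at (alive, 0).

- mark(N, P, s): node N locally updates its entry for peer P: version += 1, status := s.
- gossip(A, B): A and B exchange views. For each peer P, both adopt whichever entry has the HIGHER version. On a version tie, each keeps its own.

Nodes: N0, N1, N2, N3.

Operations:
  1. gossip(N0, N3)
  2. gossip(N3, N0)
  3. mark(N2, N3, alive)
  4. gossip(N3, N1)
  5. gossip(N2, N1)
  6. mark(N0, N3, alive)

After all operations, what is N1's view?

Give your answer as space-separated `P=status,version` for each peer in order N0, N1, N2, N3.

Answer: N0=alive,0 N1=alive,0 N2=alive,0 N3=alive,1

Derivation:
Op 1: gossip N0<->N3 -> N0.N0=(alive,v0) N0.N1=(alive,v0) N0.N2=(alive,v0) N0.N3=(alive,v0) | N3.N0=(alive,v0) N3.N1=(alive,v0) N3.N2=(alive,v0) N3.N3=(alive,v0)
Op 2: gossip N3<->N0 -> N3.N0=(alive,v0) N3.N1=(alive,v0) N3.N2=(alive,v0) N3.N3=(alive,v0) | N0.N0=(alive,v0) N0.N1=(alive,v0) N0.N2=(alive,v0) N0.N3=(alive,v0)
Op 3: N2 marks N3=alive -> (alive,v1)
Op 4: gossip N3<->N1 -> N3.N0=(alive,v0) N3.N1=(alive,v0) N3.N2=(alive,v0) N3.N3=(alive,v0) | N1.N0=(alive,v0) N1.N1=(alive,v0) N1.N2=(alive,v0) N1.N3=(alive,v0)
Op 5: gossip N2<->N1 -> N2.N0=(alive,v0) N2.N1=(alive,v0) N2.N2=(alive,v0) N2.N3=(alive,v1) | N1.N0=(alive,v0) N1.N1=(alive,v0) N1.N2=(alive,v0) N1.N3=(alive,v1)
Op 6: N0 marks N3=alive -> (alive,v1)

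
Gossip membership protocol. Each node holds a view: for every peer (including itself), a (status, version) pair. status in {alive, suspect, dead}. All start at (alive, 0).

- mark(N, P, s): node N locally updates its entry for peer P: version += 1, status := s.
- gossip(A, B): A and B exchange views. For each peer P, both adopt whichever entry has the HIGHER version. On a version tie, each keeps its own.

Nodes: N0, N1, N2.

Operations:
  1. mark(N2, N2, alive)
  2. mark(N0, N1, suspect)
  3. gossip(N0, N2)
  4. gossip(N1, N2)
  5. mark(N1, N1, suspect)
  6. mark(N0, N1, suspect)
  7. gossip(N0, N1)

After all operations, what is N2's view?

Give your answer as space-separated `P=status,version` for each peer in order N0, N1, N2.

Answer: N0=alive,0 N1=suspect,1 N2=alive,1

Derivation:
Op 1: N2 marks N2=alive -> (alive,v1)
Op 2: N0 marks N1=suspect -> (suspect,v1)
Op 3: gossip N0<->N2 -> N0.N0=(alive,v0) N0.N1=(suspect,v1) N0.N2=(alive,v1) | N2.N0=(alive,v0) N2.N1=(suspect,v1) N2.N2=(alive,v1)
Op 4: gossip N1<->N2 -> N1.N0=(alive,v0) N1.N1=(suspect,v1) N1.N2=(alive,v1) | N2.N0=(alive,v0) N2.N1=(suspect,v1) N2.N2=(alive,v1)
Op 5: N1 marks N1=suspect -> (suspect,v2)
Op 6: N0 marks N1=suspect -> (suspect,v2)
Op 7: gossip N0<->N1 -> N0.N0=(alive,v0) N0.N1=(suspect,v2) N0.N2=(alive,v1) | N1.N0=(alive,v0) N1.N1=(suspect,v2) N1.N2=(alive,v1)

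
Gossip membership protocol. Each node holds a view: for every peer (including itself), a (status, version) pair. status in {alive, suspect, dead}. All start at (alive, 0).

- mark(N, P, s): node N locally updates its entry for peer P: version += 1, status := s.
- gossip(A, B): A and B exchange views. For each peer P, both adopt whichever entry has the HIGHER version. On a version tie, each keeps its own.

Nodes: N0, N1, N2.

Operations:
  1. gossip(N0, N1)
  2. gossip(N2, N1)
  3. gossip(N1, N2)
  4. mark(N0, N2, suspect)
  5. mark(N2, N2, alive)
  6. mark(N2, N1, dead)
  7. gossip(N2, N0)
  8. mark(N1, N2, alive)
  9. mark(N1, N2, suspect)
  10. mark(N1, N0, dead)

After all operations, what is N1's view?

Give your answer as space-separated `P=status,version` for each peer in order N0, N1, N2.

Op 1: gossip N0<->N1 -> N0.N0=(alive,v0) N0.N1=(alive,v0) N0.N2=(alive,v0) | N1.N0=(alive,v0) N1.N1=(alive,v0) N1.N2=(alive,v0)
Op 2: gossip N2<->N1 -> N2.N0=(alive,v0) N2.N1=(alive,v0) N2.N2=(alive,v0) | N1.N0=(alive,v0) N1.N1=(alive,v0) N1.N2=(alive,v0)
Op 3: gossip N1<->N2 -> N1.N0=(alive,v0) N1.N1=(alive,v0) N1.N2=(alive,v0) | N2.N0=(alive,v0) N2.N1=(alive,v0) N2.N2=(alive,v0)
Op 4: N0 marks N2=suspect -> (suspect,v1)
Op 5: N2 marks N2=alive -> (alive,v1)
Op 6: N2 marks N1=dead -> (dead,v1)
Op 7: gossip N2<->N0 -> N2.N0=(alive,v0) N2.N1=(dead,v1) N2.N2=(alive,v1) | N0.N0=(alive,v0) N0.N1=(dead,v1) N0.N2=(suspect,v1)
Op 8: N1 marks N2=alive -> (alive,v1)
Op 9: N1 marks N2=suspect -> (suspect,v2)
Op 10: N1 marks N0=dead -> (dead,v1)

Answer: N0=dead,1 N1=alive,0 N2=suspect,2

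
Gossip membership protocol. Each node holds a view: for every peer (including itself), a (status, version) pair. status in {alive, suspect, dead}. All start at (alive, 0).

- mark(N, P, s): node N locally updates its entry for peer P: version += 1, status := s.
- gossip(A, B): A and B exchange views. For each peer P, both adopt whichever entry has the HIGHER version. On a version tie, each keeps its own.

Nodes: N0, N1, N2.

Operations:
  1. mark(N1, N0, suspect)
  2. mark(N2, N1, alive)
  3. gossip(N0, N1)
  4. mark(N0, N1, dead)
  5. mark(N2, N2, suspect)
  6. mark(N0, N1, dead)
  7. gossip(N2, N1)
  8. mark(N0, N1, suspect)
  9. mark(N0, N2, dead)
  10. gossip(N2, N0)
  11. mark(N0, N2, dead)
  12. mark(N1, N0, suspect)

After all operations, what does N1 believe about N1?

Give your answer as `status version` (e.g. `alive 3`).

Op 1: N1 marks N0=suspect -> (suspect,v1)
Op 2: N2 marks N1=alive -> (alive,v1)
Op 3: gossip N0<->N1 -> N0.N0=(suspect,v1) N0.N1=(alive,v0) N0.N2=(alive,v0) | N1.N0=(suspect,v1) N1.N1=(alive,v0) N1.N2=(alive,v0)
Op 4: N0 marks N1=dead -> (dead,v1)
Op 5: N2 marks N2=suspect -> (suspect,v1)
Op 6: N0 marks N1=dead -> (dead,v2)
Op 7: gossip N2<->N1 -> N2.N0=(suspect,v1) N2.N1=(alive,v1) N2.N2=(suspect,v1) | N1.N0=(suspect,v1) N1.N1=(alive,v1) N1.N2=(suspect,v1)
Op 8: N0 marks N1=suspect -> (suspect,v3)
Op 9: N0 marks N2=dead -> (dead,v1)
Op 10: gossip N2<->N0 -> N2.N0=(suspect,v1) N2.N1=(suspect,v3) N2.N2=(suspect,v1) | N0.N0=(suspect,v1) N0.N1=(suspect,v3) N0.N2=(dead,v1)
Op 11: N0 marks N2=dead -> (dead,v2)
Op 12: N1 marks N0=suspect -> (suspect,v2)

Answer: alive 1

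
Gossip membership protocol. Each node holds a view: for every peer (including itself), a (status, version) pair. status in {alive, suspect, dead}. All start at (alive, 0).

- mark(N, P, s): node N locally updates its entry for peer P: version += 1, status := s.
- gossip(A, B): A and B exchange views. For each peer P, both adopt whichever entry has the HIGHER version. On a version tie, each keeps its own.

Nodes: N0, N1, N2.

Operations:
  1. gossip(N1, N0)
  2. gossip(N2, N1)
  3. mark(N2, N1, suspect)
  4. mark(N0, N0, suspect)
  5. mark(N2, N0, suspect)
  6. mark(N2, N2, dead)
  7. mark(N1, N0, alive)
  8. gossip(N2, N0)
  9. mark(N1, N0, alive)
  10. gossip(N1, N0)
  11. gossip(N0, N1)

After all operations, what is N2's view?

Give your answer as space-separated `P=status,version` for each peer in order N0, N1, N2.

Answer: N0=suspect,1 N1=suspect,1 N2=dead,1

Derivation:
Op 1: gossip N1<->N0 -> N1.N0=(alive,v0) N1.N1=(alive,v0) N1.N2=(alive,v0) | N0.N0=(alive,v0) N0.N1=(alive,v0) N0.N2=(alive,v0)
Op 2: gossip N2<->N1 -> N2.N0=(alive,v0) N2.N1=(alive,v0) N2.N2=(alive,v0) | N1.N0=(alive,v0) N1.N1=(alive,v0) N1.N2=(alive,v0)
Op 3: N2 marks N1=suspect -> (suspect,v1)
Op 4: N0 marks N0=suspect -> (suspect,v1)
Op 5: N2 marks N0=suspect -> (suspect,v1)
Op 6: N2 marks N2=dead -> (dead,v1)
Op 7: N1 marks N0=alive -> (alive,v1)
Op 8: gossip N2<->N0 -> N2.N0=(suspect,v1) N2.N1=(suspect,v1) N2.N2=(dead,v1) | N0.N0=(suspect,v1) N0.N1=(suspect,v1) N0.N2=(dead,v1)
Op 9: N1 marks N0=alive -> (alive,v2)
Op 10: gossip N1<->N0 -> N1.N0=(alive,v2) N1.N1=(suspect,v1) N1.N2=(dead,v1) | N0.N0=(alive,v2) N0.N1=(suspect,v1) N0.N2=(dead,v1)
Op 11: gossip N0<->N1 -> N0.N0=(alive,v2) N0.N1=(suspect,v1) N0.N2=(dead,v1) | N1.N0=(alive,v2) N1.N1=(suspect,v1) N1.N2=(dead,v1)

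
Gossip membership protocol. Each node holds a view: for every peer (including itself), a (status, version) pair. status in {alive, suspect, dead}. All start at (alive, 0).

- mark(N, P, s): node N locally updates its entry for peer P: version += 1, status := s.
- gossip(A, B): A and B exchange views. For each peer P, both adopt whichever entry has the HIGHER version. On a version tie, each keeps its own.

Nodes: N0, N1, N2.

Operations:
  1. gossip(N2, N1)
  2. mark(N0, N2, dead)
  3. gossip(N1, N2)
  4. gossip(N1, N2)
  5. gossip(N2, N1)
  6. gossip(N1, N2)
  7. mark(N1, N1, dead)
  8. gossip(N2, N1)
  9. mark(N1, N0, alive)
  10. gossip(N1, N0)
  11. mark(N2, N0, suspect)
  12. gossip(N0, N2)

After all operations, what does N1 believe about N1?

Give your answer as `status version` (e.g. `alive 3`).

Answer: dead 1

Derivation:
Op 1: gossip N2<->N1 -> N2.N0=(alive,v0) N2.N1=(alive,v0) N2.N2=(alive,v0) | N1.N0=(alive,v0) N1.N1=(alive,v0) N1.N2=(alive,v0)
Op 2: N0 marks N2=dead -> (dead,v1)
Op 3: gossip N1<->N2 -> N1.N0=(alive,v0) N1.N1=(alive,v0) N1.N2=(alive,v0) | N2.N0=(alive,v0) N2.N1=(alive,v0) N2.N2=(alive,v0)
Op 4: gossip N1<->N2 -> N1.N0=(alive,v0) N1.N1=(alive,v0) N1.N2=(alive,v0) | N2.N0=(alive,v0) N2.N1=(alive,v0) N2.N2=(alive,v0)
Op 5: gossip N2<->N1 -> N2.N0=(alive,v0) N2.N1=(alive,v0) N2.N2=(alive,v0) | N1.N0=(alive,v0) N1.N1=(alive,v0) N1.N2=(alive,v0)
Op 6: gossip N1<->N2 -> N1.N0=(alive,v0) N1.N1=(alive,v0) N1.N2=(alive,v0) | N2.N0=(alive,v0) N2.N1=(alive,v0) N2.N2=(alive,v0)
Op 7: N1 marks N1=dead -> (dead,v1)
Op 8: gossip N2<->N1 -> N2.N0=(alive,v0) N2.N1=(dead,v1) N2.N2=(alive,v0) | N1.N0=(alive,v0) N1.N1=(dead,v1) N1.N2=(alive,v0)
Op 9: N1 marks N0=alive -> (alive,v1)
Op 10: gossip N1<->N0 -> N1.N0=(alive,v1) N1.N1=(dead,v1) N1.N2=(dead,v1) | N0.N0=(alive,v1) N0.N1=(dead,v1) N0.N2=(dead,v1)
Op 11: N2 marks N0=suspect -> (suspect,v1)
Op 12: gossip N0<->N2 -> N0.N0=(alive,v1) N0.N1=(dead,v1) N0.N2=(dead,v1) | N2.N0=(suspect,v1) N2.N1=(dead,v1) N2.N2=(dead,v1)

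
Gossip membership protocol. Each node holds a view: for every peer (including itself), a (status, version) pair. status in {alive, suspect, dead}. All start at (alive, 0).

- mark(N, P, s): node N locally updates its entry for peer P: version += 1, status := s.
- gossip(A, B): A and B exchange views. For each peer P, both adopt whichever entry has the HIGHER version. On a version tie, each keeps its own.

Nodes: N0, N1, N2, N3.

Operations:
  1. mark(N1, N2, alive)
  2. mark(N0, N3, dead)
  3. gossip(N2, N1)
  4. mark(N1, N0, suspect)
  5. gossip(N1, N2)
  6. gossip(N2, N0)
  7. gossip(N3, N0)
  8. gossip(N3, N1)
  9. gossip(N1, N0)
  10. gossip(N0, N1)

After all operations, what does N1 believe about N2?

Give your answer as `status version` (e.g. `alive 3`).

Answer: alive 1

Derivation:
Op 1: N1 marks N2=alive -> (alive,v1)
Op 2: N0 marks N3=dead -> (dead,v1)
Op 3: gossip N2<->N1 -> N2.N0=(alive,v0) N2.N1=(alive,v0) N2.N2=(alive,v1) N2.N3=(alive,v0) | N1.N0=(alive,v0) N1.N1=(alive,v0) N1.N2=(alive,v1) N1.N3=(alive,v0)
Op 4: N1 marks N0=suspect -> (suspect,v1)
Op 5: gossip N1<->N2 -> N1.N0=(suspect,v1) N1.N1=(alive,v0) N1.N2=(alive,v1) N1.N3=(alive,v0) | N2.N0=(suspect,v1) N2.N1=(alive,v0) N2.N2=(alive,v1) N2.N3=(alive,v0)
Op 6: gossip N2<->N0 -> N2.N0=(suspect,v1) N2.N1=(alive,v0) N2.N2=(alive,v1) N2.N3=(dead,v1) | N0.N0=(suspect,v1) N0.N1=(alive,v0) N0.N2=(alive,v1) N0.N3=(dead,v1)
Op 7: gossip N3<->N0 -> N3.N0=(suspect,v1) N3.N1=(alive,v0) N3.N2=(alive,v1) N3.N3=(dead,v1) | N0.N0=(suspect,v1) N0.N1=(alive,v0) N0.N2=(alive,v1) N0.N3=(dead,v1)
Op 8: gossip N3<->N1 -> N3.N0=(suspect,v1) N3.N1=(alive,v0) N3.N2=(alive,v1) N3.N3=(dead,v1) | N1.N0=(suspect,v1) N1.N1=(alive,v0) N1.N2=(alive,v1) N1.N3=(dead,v1)
Op 9: gossip N1<->N0 -> N1.N0=(suspect,v1) N1.N1=(alive,v0) N1.N2=(alive,v1) N1.N3=(dead,v1) | N0.N0=(suspect,v1) N0.N1=(alive,v0) N0.N2=(alive,v1) N0.N3=(dead,v1)
Op 10: gossip N0<->N1 -> N0.N0=(suspect,v1) N0.N1=(alive,v0) N0.N2=(alive,v1) N0.N3=(dead,v1) | N1.N0=(suspect,v1) N1.N1=(alive,v0) N1.N2=(alive,v1) N1.N3=(dead,v1)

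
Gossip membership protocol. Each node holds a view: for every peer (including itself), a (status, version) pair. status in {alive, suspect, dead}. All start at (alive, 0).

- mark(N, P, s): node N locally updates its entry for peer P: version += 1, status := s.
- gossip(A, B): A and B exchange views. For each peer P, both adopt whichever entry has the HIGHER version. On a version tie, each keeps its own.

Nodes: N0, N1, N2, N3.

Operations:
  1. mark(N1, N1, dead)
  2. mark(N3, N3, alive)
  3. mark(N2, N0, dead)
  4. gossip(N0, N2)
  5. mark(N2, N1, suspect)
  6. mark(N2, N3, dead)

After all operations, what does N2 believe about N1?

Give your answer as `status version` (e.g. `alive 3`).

Op 1: N1 marks N1=dead -> (dead,v1)
Op 2: N3 marks N3=alive -> (alive,v1)
Op 3: N2 marks N0=dead -> (dead,v1)
Op 4: gossip N0<->N2 -> N0.N0=(dead,v1) N0.N1=(alive,v0) N0.N2=(alive,v0) N0.N3=(alive,v0) | N2.N0=(dead,v1) N2.N1=(alive,v0) N2.N2=(alive,v0) N2.N3=(alive,v0)
Op 5: N2 marks N1=suspect -> (suspect,v1)
Op 6: N2 marks N3=dead -> (dead,v1)

Answer: suspect 1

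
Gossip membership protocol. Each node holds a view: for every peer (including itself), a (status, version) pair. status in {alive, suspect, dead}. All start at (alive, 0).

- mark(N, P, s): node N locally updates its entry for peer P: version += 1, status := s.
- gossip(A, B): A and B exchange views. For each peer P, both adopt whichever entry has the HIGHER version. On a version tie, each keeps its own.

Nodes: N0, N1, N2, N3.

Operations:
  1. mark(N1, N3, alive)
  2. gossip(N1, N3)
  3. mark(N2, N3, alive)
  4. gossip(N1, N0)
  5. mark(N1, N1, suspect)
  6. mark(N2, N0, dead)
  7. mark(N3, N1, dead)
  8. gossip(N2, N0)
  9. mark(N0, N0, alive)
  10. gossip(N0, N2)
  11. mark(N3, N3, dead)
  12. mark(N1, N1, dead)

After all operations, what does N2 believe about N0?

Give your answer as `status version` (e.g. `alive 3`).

Op 1: N1 marks N3=alive -> (alive,v1)
Op 2: gossip N1<->N3 -> N1.N0=(alive,v0) N1.N1=(alive,v0) N1.N2=(alive,v0) N1.N3=(alive,v1) | N3.N0=(alive,v0) N3.N1=(alive,v0) N3.N2=(alive,v0) N3.N3=(alive,v1)
Op 3: N2 marks N3=alive -> (alive,v1)
Op 4: gossip N1<->N0 -> N1.N0=(alive,v0) N1.N1=(alive,v0) N1.N2=(alive,v0) N1.N3=(alive,v1) | N0.N0=(alive,v0) N0.N1=(alive,v0) N0.N2=(alive,v0) N0.N3=(alive,v1)
Op 5: N1 marks N1=suspect -> (suspect,v1)
Op 6: N2 marks N0=dead -> (dead,v1)
Op 7: N3 marks N1=dead -> (dead,v1)
Op 8: gossip N2<->N0 -> N2.N0=(dead,v1) N2.N1=(alive,v0) N2.N2=(alive,v0) N2.N3=(alive,v1) | N0.N0=(dead,v1) N0.N1=(alive,v0) N0.N2=(alive,v0) N0.N3=(alive,v1)
Op 9: N0 marks N0=alive -> (alive,v2)
Op 10: gossip N0<->N2 -> N0.N0=(alive,v2) N0.N1=(alive,v0) N0.N2=(alive,v0) N0.N3=(alive,v1) | N2.N0=(alive,v2) N2.N1=(alive,v0) N2.N2=(alive,v0) N2.N3=(alive,v1)
Op 11: N3 marks N3=dead -> (dead,v2)
Op 12: N1 marks N1=dead -> (dead,v2)

Answer: alive 2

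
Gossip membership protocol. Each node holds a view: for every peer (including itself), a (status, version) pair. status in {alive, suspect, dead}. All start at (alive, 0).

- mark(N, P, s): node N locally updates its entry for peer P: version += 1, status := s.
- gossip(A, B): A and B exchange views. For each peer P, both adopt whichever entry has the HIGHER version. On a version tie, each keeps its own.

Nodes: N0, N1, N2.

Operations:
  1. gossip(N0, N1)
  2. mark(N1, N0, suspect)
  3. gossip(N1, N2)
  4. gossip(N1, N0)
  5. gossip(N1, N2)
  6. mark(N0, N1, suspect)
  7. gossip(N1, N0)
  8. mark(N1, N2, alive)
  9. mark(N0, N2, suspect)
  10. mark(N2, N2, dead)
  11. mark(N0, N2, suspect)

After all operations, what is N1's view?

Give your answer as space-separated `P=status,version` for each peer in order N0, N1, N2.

Answer: N0=suspect,1 N1=suspect,1 N2=alive,1

Derivation:
Op 1: gossip N0<->N1 -> N0.N0=(alive,v0) N0.N1=(alive,v0) N0.N2=(alive,v0) | N1.N0=(alive,v0) N1.N1=(alive,v0) N1.N2=(alive,v0)
Op 2: N1 marks N0=suspect -> (suspect,v1)
Op 3: gossip N1<->N2 -> N1.N0=(suspect,v1) N1.N1=(alive,v0) N1.N2=(alive,v0) | N2.N0=(suspect,v1) N2.N1=(alive,v0) N2.N2=(alive,v0)
Op 4: gossip N1<->N0 -> N1.N0=(suspect,v1) N1.N1=(alive,v0) N1.N2=(alive,v0) | N0.N0=(suspect,v1) N0.N1=(alive,v0) N0.N2=(alive,v0)
Op 5: gossip N1<->N2 -> N1.N0=(suspect,v1) N1.N1=(alive,v0) N1.N2=(alive,v0) | N2.N0=(suspect,v1) N2.N1=(alive,v0) N2.N2=(alive,v0)
Op 6: N0 marks N1=suspect -> (suspect,v1)
Op 7: gossip N1<->N0 -> N1.N0=(suspect,v1) N1.N1=(suspect,v1) N1.N2=(alive,v0) | N0.N0=(suspect,v1) N0.N1=(suspect,v1) N0.N2=(alive,v0)
Op 8: N1 marks N2=alive -> (alive,v1)
Op 9: N0 marks N2=suspect -> (suspect,v1)
Op 10: N2 marks N2=dead -> (dead,v1)
Op 11: N0 marks N2=suspect -> (suspect,v2)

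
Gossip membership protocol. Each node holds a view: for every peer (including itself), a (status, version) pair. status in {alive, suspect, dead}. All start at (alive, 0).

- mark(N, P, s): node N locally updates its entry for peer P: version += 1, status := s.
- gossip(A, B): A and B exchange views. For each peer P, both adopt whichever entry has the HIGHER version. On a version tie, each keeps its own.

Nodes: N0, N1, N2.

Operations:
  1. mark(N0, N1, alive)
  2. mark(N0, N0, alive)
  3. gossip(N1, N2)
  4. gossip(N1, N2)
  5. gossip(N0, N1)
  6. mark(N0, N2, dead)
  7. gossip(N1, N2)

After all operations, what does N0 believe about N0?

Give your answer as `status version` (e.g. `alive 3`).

Op 1: N0 marks N1=alive -> (alive,v1)
Op 2: N0 marks N0=alive -> (alive,v1)
Op 3: gossip N1<->N2 -> N1.N0=(alive,v0) N1.N1=(alive,v0) N1.N2=(alive,v0) | N2.N0=(alive,v0) N2.N1=(alive,v0) N2.N2=(alive,v0)
Op 4: gossip N1<->N2 -> N1.N0=(alive,v0) N1.N1=(alive,v0) N1.N2=(alive,v0) | N2.N0=(alive,v0) N2.N1=(alive,v0) N2.N2=(alive,v0)
Op 5: gossip N0<->N1 -> N0.N0=(alive,v1) N0.N1=(alive,v1) N0.N2=(alive,v0) | N1.N0=(alive,v1) N1.N1=(alive,v1) N1.N2=(alive,v0)
Op 6: N0 marks N2=dead -> (dead,v1)
Op 7: gossip N1<->N2 -> N1.N0=(alive,v1) N1.N1=(alive,v1) N1.N2=(alive,v0) | N2.N0=(alive,v1) N2.N1=(alive,v1) N2.N2=(alive,v0)

Answer: alive 1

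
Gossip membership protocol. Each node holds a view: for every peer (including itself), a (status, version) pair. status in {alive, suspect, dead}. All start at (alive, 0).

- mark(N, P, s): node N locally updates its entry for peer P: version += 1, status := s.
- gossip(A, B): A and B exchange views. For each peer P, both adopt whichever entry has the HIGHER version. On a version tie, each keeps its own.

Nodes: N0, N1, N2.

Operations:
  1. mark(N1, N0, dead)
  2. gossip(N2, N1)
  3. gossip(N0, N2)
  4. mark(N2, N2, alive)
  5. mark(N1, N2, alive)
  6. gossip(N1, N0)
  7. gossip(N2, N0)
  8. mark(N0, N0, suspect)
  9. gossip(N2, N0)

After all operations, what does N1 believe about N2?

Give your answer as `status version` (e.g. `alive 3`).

Op 1: N1 marks N0=dead -> (dead,v1)
Op 2: gossip N2<->N1 -> N2.N0=(dead,v1) N2.N1=(alive,v0) N2.N2=(alive,v0) | N1.N0=(dead,v1) N1.N1=(alive,v0) N1.N2=(alive,v0)
Op 3: gossip N0<->N2 -> N0.N0=(dead,v1) N0.N1=(alive,v0) N0.N2=(alive,v0) | N2.N0=(dead,v1) N2.N1=(alive,v0) N2.N2=(alive,v0)
Op 4: N2 marks N2=alive -> (alive,v1)
Op 5: N1 marks N2=alive -> (alive,v1)
Op 6: gossip N1<->N0 -> N1.N0=(dead,v1) N1.N1=(alive,v0) N1.N2=(alive,v1) | N0.N0=(dead,v1) N0.N1=(alive,v0) N0.N2=(alive,v1)
Op 7: gossip N2<->N0 -> N2.N0=(dead,v1) N2.N1=(alive,v0) N2.N2=(alive,v1) | N0.N0=(dead,v1) N0.N1=(alive,v0) N0.N2=(alive,v1)
Op 8: N0 marks N0=suspect -> (suspect,v2)
Op 9: gossip N2<->N0 -> N2.N0=(suspect,v2) N2.N1=(alive,v0) N2.N2=(alive,v1) | N0.N0=(suspect,v2) N0.N1=(alive,v0) N0.N2=(alive,v1)

Answer: alive 1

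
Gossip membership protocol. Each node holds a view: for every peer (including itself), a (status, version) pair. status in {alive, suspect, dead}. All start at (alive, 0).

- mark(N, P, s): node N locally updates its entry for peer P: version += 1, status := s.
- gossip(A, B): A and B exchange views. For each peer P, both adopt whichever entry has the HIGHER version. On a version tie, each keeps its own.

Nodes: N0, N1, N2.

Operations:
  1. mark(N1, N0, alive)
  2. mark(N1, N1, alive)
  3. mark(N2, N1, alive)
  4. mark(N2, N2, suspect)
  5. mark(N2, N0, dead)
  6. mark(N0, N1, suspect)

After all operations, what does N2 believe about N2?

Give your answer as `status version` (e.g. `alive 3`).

Answer: suspect 1

Derivation:
Op 1: N1 marks N0=alive -> (alive,v1)
Op 2: N1 marks N1=alive -> (alive,v1)
Op 3: N2 marks N1=alive -> (alive,v1)
Op 4: N2 marks N2=suspect -> (suspect,v1)
Op 5: N2 marks N0=dead -> (dead,v1)
Op 6: N0 marks N1=suspect -> (suspect,v1)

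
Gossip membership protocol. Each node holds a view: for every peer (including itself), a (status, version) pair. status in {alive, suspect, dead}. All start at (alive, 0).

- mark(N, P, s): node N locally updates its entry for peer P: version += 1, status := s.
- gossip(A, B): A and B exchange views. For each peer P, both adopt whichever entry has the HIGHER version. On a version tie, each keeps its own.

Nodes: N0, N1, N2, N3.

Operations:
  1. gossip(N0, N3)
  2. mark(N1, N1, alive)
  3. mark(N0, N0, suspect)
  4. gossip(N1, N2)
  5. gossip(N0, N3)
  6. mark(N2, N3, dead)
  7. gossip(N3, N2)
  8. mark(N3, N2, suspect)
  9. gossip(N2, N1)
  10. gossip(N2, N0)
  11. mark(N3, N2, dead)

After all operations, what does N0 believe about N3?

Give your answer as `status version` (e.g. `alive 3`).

Answer: dead 1

Derivation:
Op 1: gossip N0<->N3 -> N0.N0=(alive,v0) N0.N1=(alive,v0) N0.N2=(alive,v0) N0.N3=(alive,v0) | N3.N0=(alive,v0) N3.N1=(alive,v0) N3.N2=(alive,v0) N3.N3=(alive,v0)
Op 2: N1 marks N1=alive -> (alive,v1)
Op 3: N0 marks N0=suspect -> (suspect,v1)
Op 4: gossip N1<->N2 -> N1.N0=(alive,v0) N1.N1=(alive,v1) N1.N2=(alive,v0) N1.N3=(alive,v0) | N2.N0=(alive,v0) N2.N1=(alive,v1) N2.N2=(alive,v0) N2.N3=(alive,v0)
Op 5: gossip N0<->N3 -> N0.N0=(suspect,v1) N0.N1=(alive,v0) N0.N2=(alive,v0) N0.N3=(alive,v0) | N3.N0=(suspect,v1) N3.N1=(alive,v0) N3.N2=(alive,v0) N3.N3=(alive,v0)
Op 6: N2 marks N3=dead -> (dead,v1)
Op 7: gossip N3<->N2 -> N3.N0=(suspect,v1) N3.N1=(alive,v1) N3.N2=(alive,v0) N3.N3=(dead,v1) | N2.N0=(suspect,v1) N2.N1=(alive,v1) N2.N2=(alive,v0) N2.N3=(dead,v1)
Op 8: N3 marks N2=suspect -> (suspect,v1)
Op 9: gossip N2<->N1 -> N2.N0=(suspect,v1) N2.N1=(alive,v1) N2.N2=(alive,v0) N2.N3=(dead,v1) | N1.N0=(suspect,v1) N1.N1=(alive,v1) N1.N2=(alive,v0) N1.N3=(dead,v1)
Op 10: gossip N2<->N0 -> N2.N0=(suspect,v1) N2.N1=(alive,v1) N2.N2=(alive,v0) N2.N3=(dead,v1) | N0.N0=(suspect,v1) N0.N1=(alive,v1) N0.N2=(alive,v0) N0.N3=(dead,v1)
Op 11: N3 marks N2=dead -> (dead,v2)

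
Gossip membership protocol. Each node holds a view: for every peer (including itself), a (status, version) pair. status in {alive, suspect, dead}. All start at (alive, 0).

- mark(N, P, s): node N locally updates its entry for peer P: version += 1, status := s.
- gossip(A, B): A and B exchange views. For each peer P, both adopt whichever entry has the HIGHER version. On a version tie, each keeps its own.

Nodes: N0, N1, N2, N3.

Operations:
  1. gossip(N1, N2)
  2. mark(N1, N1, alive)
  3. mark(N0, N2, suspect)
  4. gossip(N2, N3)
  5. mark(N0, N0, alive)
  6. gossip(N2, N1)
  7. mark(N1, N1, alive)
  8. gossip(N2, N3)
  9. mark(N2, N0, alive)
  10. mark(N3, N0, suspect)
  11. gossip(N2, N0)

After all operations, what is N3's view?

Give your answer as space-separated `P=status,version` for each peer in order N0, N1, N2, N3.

Answer: N0=suspect,1 N1=alive,1 N2=alive,0 N3=alive,0

Derivation:
Op 1: gossip N1<->N2 -> N1.N0=(alive,v0) N1.N1=(alive,v0) N1.N2=(alive,v0) N1.N3=(alive,v0) | N2.N0=(alive,v0) N2.N1=(alive,v0) N2.N2=(alive,v0) N2.N3=(alive,v0)
Op 2: N1 marks N1=alive -> (alive,v1)
Op 3: N0 marks N2=suspect -> (suspect,v1)
Op 4: gossip N2<->N3 -> N2.N0=(alive,v0) N2.N1=(alive,v0) N2.N2=(alive,v0) N2.N3=(alive,v0) | N3.N0=(alive,v0) N3.N1=(alive,v0) N3.N2=(alive,v0) N3.N3=(alive,v0)
Op 5: N0 marks N0=alive -> (alive,v1)
Op 6: gossip N2<->N1 -> N2.N0=(alive,v0) N2.N1=(alive,v1) N2.N2=(alive,v0) N2.N3=(alive,v0) | N1.N0=(alive,v0) N1.N1=(alive,v1) N1.N2=(alive,v0) N1.N3=(alive,v0)
Op 7: N1 marks N1=alive -> (alive,v2)
Op 8: gossip N2<->N3 -> N2.N0=(alive,v0) N2.N1=(alive,v1) N2.N2=(alive,v0) N2.N3=(alive,v0) | N3.N0=(alive,v0) N3.N1=(alive,v1) N3.N2=(alive,v0) N3.N3=(alive,v0)
Op 9: N2 marks N0=alive -> (alive,v1)
Op 10: N3 marks N0=suspect -> (suspect,v1)
Op 11: gossip N2<->N0 -> N2.N0=(alive,v1) N2.N1=(alive,v1) N2.N2=(suspect,v1) N2.N3=(alive,v0) | N0.N0=(alive,v1) N0.N1=(alive,v1) N0.N2=(suspect,v1) N0.N3=(alive,v0)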